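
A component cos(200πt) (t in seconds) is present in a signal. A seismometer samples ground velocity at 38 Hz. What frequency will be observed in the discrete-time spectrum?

14 Hz

ω = 200π rad/s → f = ω/(2π) = 100 Hz.
100 Hz mod fs = 24 Hz.
24 Hz > fs/2 = 19 Hz, folds to fs − 24 Hz = 14 Hz.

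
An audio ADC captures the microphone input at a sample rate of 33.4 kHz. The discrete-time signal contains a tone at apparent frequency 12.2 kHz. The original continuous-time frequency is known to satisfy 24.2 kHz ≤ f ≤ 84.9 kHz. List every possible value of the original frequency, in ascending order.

Frequencies that alias to 12.2 kHz are k·fs ± 12.2 kHz for integer k ≥ 0.
k=0: 12.2 kHz.
k=1: 21.2 kHz, 45.6 kHz.
k=2: 54.6 kHz, 79 kHz.
k=3: 88 kHz, 112.4 kHz.
Within [24.2 kHz, 84.9 kHz]: 45.6 kHz, 54.6 kHz, 79 kHz.

45.6 kHz, 54.6 kHz, 79 kHz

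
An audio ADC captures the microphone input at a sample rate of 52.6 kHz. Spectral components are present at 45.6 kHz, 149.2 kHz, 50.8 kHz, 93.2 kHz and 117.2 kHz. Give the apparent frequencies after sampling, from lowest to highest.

1.8 kHz, 7 kHz, 8.6 kHz, 12 kHz

fs/2 = 26.3 kHz.
45.6 kHz > fs/2 = 26.3 kHz, folds to fs − 45.6 kHz = 7 kHz.
149.2 kHz mod fs = 44 kHz.
44 kHz > fs/2 = 26.3 kHz, folds to fs − 44 kHz = 8.6 kHz.
50.8 kHz > fs/2 = 26.3 kHz, folds to fs − 50.8 kHz = 1.8 kHz.
93.2 kHz mod fs = 40.6 kHz.
40.6 kHz > fs/2 = 26.3 kHz, folds to fs − 40.6 kHz = 12 kHz.
117.2 kHz mod fs = 12 kHz.
12 kHz ≤ fs/2 = 26.3 kHz, appears at 12 kHz.
Distinct values: {1.8 kHz, 7 kHz, 8.6 kHz, 12 kHz}.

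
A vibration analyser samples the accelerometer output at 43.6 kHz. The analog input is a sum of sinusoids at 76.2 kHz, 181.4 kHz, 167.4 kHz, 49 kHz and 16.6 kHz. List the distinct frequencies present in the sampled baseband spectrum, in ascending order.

5.4 kHz, 7 kHz, 11 kHz, 16.6 kHz

fs/2 = 21.8 kHz.
76.2 kHz mod fs = 32.6 kHz.
32.6 kHz > fs/2 = 21.8 kHz, folds to fs − 32.6 kHz = 11 kHz.
181.4 kHz mod fs = 7 kHz.
7 kHz ≤ fs/2 = 21.8 kHz, appears at 7 kHz.
167.4 kHz mod fs = 36.6 kHz.
36.6 kHz > fs/2 = 21.8 kHz, folds to fs − 36.6 kHz = 7 kHz.
49 kHz mod fs = 5.4 kHz.
5.4 kHz ≤ fs/2 = 21.8 kHz, appears at 5.4 kHz.
16.6 kHz ≤ fs/2 = 21.8 kHz, passes unchanged.
Distinct values: {5.4 kHz, 7 kHz, 11 kHz, 16.6 kHz}.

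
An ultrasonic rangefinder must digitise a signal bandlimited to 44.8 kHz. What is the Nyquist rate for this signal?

89.6 kHz

Nyquist rate = 2 × 44.8 kHz = 89.6 kHz.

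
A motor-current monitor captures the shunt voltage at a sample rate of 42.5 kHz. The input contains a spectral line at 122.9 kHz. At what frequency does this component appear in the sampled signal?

4.6 kHz

122.9 kHz mod fs = 37.9 kHz.
37.9 kHz > fs/2 = 21.25 kHz, folds to fs − 37.9 kHz = 4.6 kHz.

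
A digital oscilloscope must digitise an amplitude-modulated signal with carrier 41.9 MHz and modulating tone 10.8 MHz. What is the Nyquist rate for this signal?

AM sidebands sit at fc ± fm = 31.1 MHz and 52.7 MHz.
Highest-frequency component: 52.7 MHz.
Nyquist rate = 2 × 52.7 MHz = 105.4 MHz.

105.4 MHz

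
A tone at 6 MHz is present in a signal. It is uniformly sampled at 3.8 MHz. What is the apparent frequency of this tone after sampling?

1.6 MHz

6 MHz mod fs = 2.2 MHz.
2.2 MHz > fs/2 = 1.9 MHz, folds to fs − 2.2 MHz = 1.6 MHz.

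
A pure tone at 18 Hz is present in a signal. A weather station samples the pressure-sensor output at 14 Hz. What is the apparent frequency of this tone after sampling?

4 Hz

18 Hz mod fs = 4 Hz.
4 Hz ≤ fs/2 = 7 Hz, appears at 4 Hz.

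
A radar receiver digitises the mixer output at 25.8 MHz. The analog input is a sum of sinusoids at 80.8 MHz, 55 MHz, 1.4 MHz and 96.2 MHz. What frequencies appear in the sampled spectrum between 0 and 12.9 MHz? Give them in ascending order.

1.4 MHz, 3.4 MHz, 7 MHz

fs/2 = 12.9 MHz.
80.8 MHz mod fs = 3.4 MHz.
3.4 MHz ≤ fs/2 = 12.9 MHz, appears at 3.4 MHz.
55 MHz mod fs = 3.4 MHz.
3.4 MHz ≤ fs/2 = 12.9 MHz, appears at 3.4 MHz.
1.4 MHz ≤ fs/2 = 12.9 MHz, passes unchanged.
96.2 MHz mod fs = 18.8 MHz.
18.8 MHz > fs/2 = 12.9 MHz, folds to fs − 18.8 MHz = 7 MHz.
Distinct values: {1.4 MHz, 3.4 MHz, 7 MHz}.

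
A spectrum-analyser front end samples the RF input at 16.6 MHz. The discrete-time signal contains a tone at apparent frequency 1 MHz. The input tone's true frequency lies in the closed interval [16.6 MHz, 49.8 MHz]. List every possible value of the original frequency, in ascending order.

17.6 MHz, 32.2 MHz, 34.2 MHz, 48.8 MHz

Frequencies that alias to 1 MHz are k·fs ± 1 MHz for integer k ≥ 0.
k=0: 1 MHz.
k=1: 15.6 MHz, 17.6 MHz.
k=2: 32.2 MHz, 34.2 MHz.
k=3: 48.8 MHz, 50.8 MHz.
k=4: 65.4 MHz, 67.4 MHz.
Within [16.6 MHz, 49.8 MHz]: 17.6 MHz, 32.2 MHz, 34.2 MHz, 48.8 MHz.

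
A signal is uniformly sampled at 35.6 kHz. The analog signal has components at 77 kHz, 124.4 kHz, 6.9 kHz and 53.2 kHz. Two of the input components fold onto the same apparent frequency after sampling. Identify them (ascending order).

53.2 kHz, 124.4 kHz

fs/2 = 17.8 kHz.
77 kHz mod fs = 5.8 kHz.
5.8 kHz ≤ fs/2 = 17.8 kHz, appears at 5.8 kHz.
124.4 kHz mod fs = 17.6 kHz.
17.6 kHz ≤ fs/2 = 17.8 kHz, appears at 17.6 kHz.
6.9 kHz ≤ fs/2 = 17.8 kHz, passes unchanged.
53.2 kHz mod fs = 17.6 kHz.
17.6 kHz ≤ fs/2 = 17.8 kHz, appears at 17.6 kHz.
53.2 kHz and 124.4 kHz both map to 17.6 kHz.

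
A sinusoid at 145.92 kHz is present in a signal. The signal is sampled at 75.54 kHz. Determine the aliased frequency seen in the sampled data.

145.92 kHz mod fs = 70.38 kHz.
70.38 kHz > fs/2 = 37.77 kHz, folds to fs − 70.38 kHz = 5.16 kHz.

5.16 kHz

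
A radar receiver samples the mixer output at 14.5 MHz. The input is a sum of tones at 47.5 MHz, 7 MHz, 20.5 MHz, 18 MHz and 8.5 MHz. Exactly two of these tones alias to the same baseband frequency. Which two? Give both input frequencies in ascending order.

fs/2 = 7.25 MHz.
47.5 MHz mod fs = 4 MHz.
4 MHz ≤ fs/2 = 7.25 MHz, appears at 4 MHz.
7 MHz ≤ fs/2 = 7.25 MHz, passes unchanged.
20.5 MHz mod fs = 6 MHz.
6 MHz ≤ fs/2 = 7.25 MHz, appears at 6 MHz.
18 MHz mod fs = 3.5 MHz.
3.5 MHz ≤ fs/2 = 7.25 MHz, appears at 3.5 MHz.
8.5 MHz > fs/2 = 7.25 MHz, folds to fs − 8.5 MHz = 6 MHz.
8.5 MHz and 20.5 MHz both map to 6 MHz.

8.5 MHz, 20.5 MHz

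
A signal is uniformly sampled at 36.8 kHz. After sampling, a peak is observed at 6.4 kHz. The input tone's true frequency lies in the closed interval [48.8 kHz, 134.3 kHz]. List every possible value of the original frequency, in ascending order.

67.2 kHz, 80 kHz, 104 kHz, 116.8 kHz

Frequencies that alias to 6.4 kHz are k·fs ± 6.4 kHz for integer k ≥ 0.
k=0: 6.4 kHz.
k=1: 30.4 kHz, 43.2 kHz.
k=2: 67.2 kHz, 80 kHz.
k=3: 104 kHz, 116.8 kHz.
k=4: 140.8 kHz, 153.6 kHz.
Within [48.8 kHz, 134.3 kHz]: 67.2 kHz, 80 kHz, 104 kHz, 116.8 kHz.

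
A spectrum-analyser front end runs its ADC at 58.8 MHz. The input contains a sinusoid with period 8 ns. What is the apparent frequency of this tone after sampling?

T = 8 ns → f = 1/T = 125 MHz.
125 MHz mod fs = 7.4 MHz.
7.4 MHz ≤ fs/2 = 29.4 MHz, appears at 7.4 MHz.

7.4 MHz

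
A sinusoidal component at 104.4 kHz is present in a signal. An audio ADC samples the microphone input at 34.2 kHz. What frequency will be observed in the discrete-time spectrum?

104.4 kHz mod fs = 1.8 kHz.
1.8 kHz ≤ fs/2 = 17.1 kHz, appears at 1.8 kHz.

1.8 kHz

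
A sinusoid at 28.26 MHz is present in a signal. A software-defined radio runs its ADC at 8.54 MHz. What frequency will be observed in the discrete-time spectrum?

28.26 MHz mod fs = 2.64 MHz.
2.64 MHz ≤ fs/2 = 4.27 MHz, appears at 2.64 MHz.

2.64 MHz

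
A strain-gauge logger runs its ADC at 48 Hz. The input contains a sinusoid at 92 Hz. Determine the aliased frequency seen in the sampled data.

92 Hz mod fs = 44 Hz.
44 Hz > fs/2 = 24 Hz, folds to fs − 44 Hz = 4 Hz.

4 Hz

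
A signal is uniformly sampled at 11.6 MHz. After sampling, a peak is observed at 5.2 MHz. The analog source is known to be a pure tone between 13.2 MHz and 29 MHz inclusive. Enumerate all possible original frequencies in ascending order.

Frequencies that alias to 5.2 MHz are k·fs ± 5.2 MHz for integer k ≥ 0.
k=0: 5.2 MHz.
k=1: 6.4 MHz, 16.8 MHz.
k=2: 18 MHz, 28.4 MHz.
k=3: 29.6 MHz, 40 MHz.
Within [13.2 MHz, 29 MHz]: 16.8 MHz, 18 MHz, 28.4 MHz.

16.8 MHz, 18 MHz, 28.4 MHz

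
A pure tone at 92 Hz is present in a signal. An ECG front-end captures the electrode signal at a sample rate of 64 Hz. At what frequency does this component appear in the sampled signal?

92 Hz mod fs = 28 Hz.
28 Hz ≤ fs/2 = 32 Hz, appears at 28 Hz.

28 Hz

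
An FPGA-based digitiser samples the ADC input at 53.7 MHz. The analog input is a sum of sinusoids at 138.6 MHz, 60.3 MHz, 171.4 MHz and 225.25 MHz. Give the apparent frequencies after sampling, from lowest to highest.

fs/2 = 26.85 MHz.
138.6 MHz mod fs = 31.2 MHz.
31.2 MHz > fs/2 = 26.85 MHz, folds to fs − 31.2 MHz = 22.5 MHz.
60.3 MHz mod fs = 6.6 MHz.
6.6 MHz ≤ fs/2 = 26.85 MHz, appears at 6.6 MHz.
171.4 MHz mod fs = 10.3 MHz.
10.3 MHz ≤ fs/2 = 26.85 MHz, appears at 10.3 MHz.
225.25 MHz mod fs = 10.45 MHz.
10.45 MHz ≤ fs/2 = 26.85 MHz, appears at 10.45 MHz.
Distinct values: {6.6 MHz, 10.3 MHz, 10.45 MHz, 22.5 MHz}.

6.6 MHz, 10.3 MHz, 10.45 MHz, 22.5 MHz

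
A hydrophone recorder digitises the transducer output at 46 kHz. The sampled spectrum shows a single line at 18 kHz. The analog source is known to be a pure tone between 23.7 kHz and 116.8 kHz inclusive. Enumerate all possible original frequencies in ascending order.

Frequencies that alias to 18 kHz are k·fs ± 18 kHz for integer k ≥ 0.
k=0: 18 kHz.
k=1: 28 kHz, 64 kHz.
k=2: 74 kHz, 110 kHz.
k=3: 120 kHz, 156 kHz.
Within [23.7 kHz, 116.8 kHz]: 28 kHz, 64 kHz, 74 kHz, 110 kHz.

28 kHz, 64 kHz, 74 kHz, 110 kHz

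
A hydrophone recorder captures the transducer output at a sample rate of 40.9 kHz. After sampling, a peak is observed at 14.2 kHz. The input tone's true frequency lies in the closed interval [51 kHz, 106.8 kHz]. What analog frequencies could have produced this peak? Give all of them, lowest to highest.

55.1 kHz, 67.6 kHz, 96 kHz

Frequencies that alias to 14.2 kHz are k·fs ± 14.2 kHz for integer k ≥ 0.
k=0: 14.2 kHz.
k=1: 26.7 kHz, 55.1 kHz.
k=2: 67.6 kHz, 96 kHz.
k=3: 108.5 kHz, 136.9 kHz.
Within [51 kHz, 106.8 kHz]: 55.1 kHz, 67.6 kHz, 96 kHz.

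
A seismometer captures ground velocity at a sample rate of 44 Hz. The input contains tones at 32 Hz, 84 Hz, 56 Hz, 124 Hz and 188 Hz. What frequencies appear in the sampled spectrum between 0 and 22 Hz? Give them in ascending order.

fs/2 = 22 Hz.
32 Hz > fs/2 = 22 Hz, folds to fs − 32 Hz = 12 Hz.
84 Hz mod fs = 40 Hz.
40 Hz > fs/2 = 22 Hz, folds to fs − 40 Hz = 4 Hz.
56 Hz mod fs = 12 Hz.
12 Hz ≤ fs/2 = 22 Hz, appears at 12 Hz.
124 Hz mod fs = 36 Hz.
36 Hz > fs/2 = 22 Hz, folds to fs − 36 Hz = 8 Hz.
188 Hz mod fs = 12 Hz.
12 Hz ≤ fs/2 = 22 Hz, appears at 12 Hz.
Distinct values: {4 Hz, 8 Hz, 12 Hz}.

4 Hz, 8 Hz, 12 Hz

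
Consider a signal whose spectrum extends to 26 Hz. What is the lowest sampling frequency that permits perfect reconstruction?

52 Hz

Nyquist rate = 2 × 26 Hz = 52 Hz.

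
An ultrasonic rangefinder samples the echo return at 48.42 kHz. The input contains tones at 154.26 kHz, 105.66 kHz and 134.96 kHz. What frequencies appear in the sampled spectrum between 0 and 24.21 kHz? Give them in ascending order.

8.82 kHz, 9 kHz, 10.3 kHz

fs/2 = 24.21 kHz.
154.26 kHz mod fs = 9 kHz.
9 kHz ≤ fs/2 = 24.21 kHz, appears at 9 kHz.
105.66 kHz mod fs = 8.82 kHz.
8.82 kHz ≤ fs/2 = 24.21 kHz, appears at 8.82 kHz.
134.96 kHz mod fs = 38.12 kHz.
38.12 kHz > fs/2 = 24.21 kHz, folds to fs − 38.12 kHz = 10.3 kHz.
Distinct values: {8.82 kHz, 9 kHz, 10.3 kHz}.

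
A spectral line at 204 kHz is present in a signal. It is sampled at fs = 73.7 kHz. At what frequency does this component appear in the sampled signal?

204 kHz mod fs = 56.6 kHz.
56.6 kHz > fs/2 = 36.85 kHz, folds to fs − 56.6 kHz = 17.1 kHz.

17.1 kHz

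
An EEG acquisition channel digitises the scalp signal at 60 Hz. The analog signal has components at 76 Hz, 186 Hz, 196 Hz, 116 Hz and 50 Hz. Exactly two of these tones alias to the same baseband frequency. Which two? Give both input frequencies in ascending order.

76 Hz, 196 Hz

fs/2 = 30 Hz.
76 Hz mod fs = 16 Hz.
16 Hz ≤ fs/2 = 30 Hz, appears at 16 Hz.
186 Hz mod fs = 6 Hz.
6 Hz ≤ fs/2 = 30 Hz, appears at 6 Hz.
196 Hz mod fs = 16 Hz.
16 Hz ≤ fs/2 = 30 Hz, appears at 16 Hz.
116 Hz mod fs = 56 Hz.
56 Hz > fs/2 = 30 Hz, folds to fs − 56 Hz = 4 Hz.
50 Hz > fs/2 = 30 Hz, folds to fs − 50 Hz = 10 Hz.
76 Hz and 196 Hz both map to 16 Hz.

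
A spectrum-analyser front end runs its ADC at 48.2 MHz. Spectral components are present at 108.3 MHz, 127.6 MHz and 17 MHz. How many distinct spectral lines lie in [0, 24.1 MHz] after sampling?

2

fs/2 = 24.1 MHz.
108.3 MHz mod fs = 11.9 MHz.
11.9 MHz ≤ fs/2 = 24.1 MHz, appears at 11.9 MHz.
127.6 MHz mod fs = 31.2 MHz.
31.2 MHz > fs/2 = 24.1 MHz, folds to fs − 31.2 MHz = 17 MHz.
17 MHz ≤ fs/2 = 24.1 MHz, passes unchanged.
Distinct values: {11.9 MHz, 17 MHz} → 2.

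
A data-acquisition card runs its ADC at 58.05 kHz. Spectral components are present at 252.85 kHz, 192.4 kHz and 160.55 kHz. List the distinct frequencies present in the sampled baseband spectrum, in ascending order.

13.6 kHz, 18.25 kHz, 20.65 kHz

fs/2 = 29.025 kHz.
252.85 kHz mod fs = 20.65 kHz.
20.65 kHz ≤ fs/2 = 29.025 kHz, appears at 20.65 kHz.
192.4 kHz mod fs = 18.25 kHz.
18.25 kHz ≤ fs/2 = 29.025 kHz, appears at 18.25 kHz.
160.55 kHz mod fs = 44.45 kHz.
44.45 kHz > fs/2 = 29.025 kHz, folds to fs − 44.45 kHz = 13.6 kHz.
Distinct values: {13.6 kHz, 18.25 kHz, 20.65 kHz}.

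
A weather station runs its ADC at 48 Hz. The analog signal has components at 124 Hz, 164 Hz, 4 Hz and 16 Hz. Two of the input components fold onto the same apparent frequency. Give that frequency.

20 Hz

fs/2 = 24 Hz.
124 Hz mod fs = 28 Hz.
28 Hz > fs/2 = 24 Hz, folds to fs − 28 Hz = 20 Hz.
164 Hz mod fs = 20 Hz.
20 Hz ≤ fs/2 = 24 Hz, appears at 20 Hz.
4 Hz ≤ fs/2 = 24 Hz, passes unchanged.
16 Hz ≤ fs/2 = 24 Hz, passes unchanged.
124 Hz and 164 Hz both map to 20 Hz.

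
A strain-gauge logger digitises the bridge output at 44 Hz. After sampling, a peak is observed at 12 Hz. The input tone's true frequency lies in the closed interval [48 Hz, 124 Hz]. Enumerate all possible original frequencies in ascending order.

56 Hz, 76 Hz, 100 Hz, 120 Hz

Frequencies that alias to 12 Hz are k·fs ± 12 Hz for integer k ≥ 0.
k=0: 12 Hz.
k=1: 32 Hz, 56 Hz.
k=2: 76 Hz, 100 Hz.
k=3: 120 Hz, 144 Hz.
k=4: 164 Hz, 188 Hz.
Within [48 Hz, 124 Hz]: 56 Hz, 76 Hz, 100 Hz, 120 Hz.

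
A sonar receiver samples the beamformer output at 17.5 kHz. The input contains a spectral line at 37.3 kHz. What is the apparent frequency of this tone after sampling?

37.3 kHz mod fs = 2.3 kHz.
2.3 kHz ≤ fs/2 = 8.75 kHz, appears at 2.3 kHz.

2.3 kHz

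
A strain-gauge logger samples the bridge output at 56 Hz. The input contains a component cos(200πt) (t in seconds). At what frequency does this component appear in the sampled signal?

12 Hz

ω = 200π rad/s → f = ω/(2π) = 100 Hz.
100 Hz mod fs = 44 Hz.
44 Hz > fs/2 = 28 Hz, folds to fs − 44 Hz = 12 Hz.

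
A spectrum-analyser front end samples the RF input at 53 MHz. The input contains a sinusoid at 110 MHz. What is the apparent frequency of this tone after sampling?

4 MHz

110 MHz mod fs = 4 MHz.
4 MHz ≤ fs/2 = 26.5 MHz, appears at 4 MHz.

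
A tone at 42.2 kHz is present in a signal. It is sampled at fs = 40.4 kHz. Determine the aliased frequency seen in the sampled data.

42.2 kHz mod fs = 1.8 kHz.
1.8 kHz ≤ fs/2 = 20.2 kHz, appears at 1.8 kHz.

1.8 kHz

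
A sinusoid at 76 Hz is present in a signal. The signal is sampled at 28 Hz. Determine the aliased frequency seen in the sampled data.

8 Hz

76 Hz mod fs = 20 Hz.
20 Hz > fs/2 = 14 Hz, folds to fs − 20 Hz = 8 Hz.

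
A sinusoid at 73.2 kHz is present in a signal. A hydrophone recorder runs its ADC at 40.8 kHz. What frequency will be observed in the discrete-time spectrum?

8.4 kHz

73.2 kHz mod fs = 32.4 kHz.
32.4 kHz > fs/2 = 20.4 kHz, folds to fs − 32.4 kHz = 8.4 kHz.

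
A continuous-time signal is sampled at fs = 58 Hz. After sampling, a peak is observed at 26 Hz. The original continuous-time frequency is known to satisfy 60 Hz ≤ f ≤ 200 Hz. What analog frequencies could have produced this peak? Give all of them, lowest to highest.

84 Hz, 90 Hz, 142 Hz, 148 Hz, 200 Hz

Frequencies that alias to 26 Hz are k·fs ± 26 Hz for integer k ≥ 0.
k=0: 26 Hz.
k=1: 32 Hz, 84 Hz.
k=2: 90 Hz, 142 Hz.
k=3: 148 Hz, 200 Hz.
k=4: 206 Hz, 258 Hz.
Within [60 Hz, 200 Hz]: 84 Hz, 90 Hz, 142 Hz, 148 Hz, 200 Hz.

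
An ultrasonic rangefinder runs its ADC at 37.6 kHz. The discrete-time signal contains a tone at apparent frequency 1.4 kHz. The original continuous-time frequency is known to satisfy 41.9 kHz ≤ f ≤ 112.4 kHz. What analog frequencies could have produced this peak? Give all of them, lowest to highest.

73.8 kHz, 76.6 kHz, 111.4 kHz

Frequencies that alias to 1.4 kHz are k·fs ± 1.4 kHz for integer k ≥ 0.
k=0: 1.4 kHz.
k=1: 36.2 kHz, 39 kHz.
k=2: 73.8 kHz, 76.6 kHz.
k=3: 111.4 kHz, 114.2 kHz.
k=4: 149 kHz, 151.8 kHz.
Within [41.9 kHz, 112.4 kHz]: 73.8 kHz, 76.6 kHz, 111.4 kHz.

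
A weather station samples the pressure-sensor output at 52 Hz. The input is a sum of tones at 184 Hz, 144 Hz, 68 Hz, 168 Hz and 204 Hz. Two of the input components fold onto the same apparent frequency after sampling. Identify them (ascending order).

144 Hz, 168 Hz

fs/2 = 26 Hz.
184 Hz mod fs = 28 Hz.
28 Hz > fs/2 = 26 Hz, folds to fs − 28 Hz = 24 Hz.
144 Hz mod fs = 40 Hz.
40 Hz > fs/2 = 26 Hz, folds to fs − 40 Hz = 12 Hz.
68 Hz mod fs = 16 Hz.
16 Hz ≤ fs/2 = 26 Hz, appears at 16 Hz.
168 Hz mod fs = 12 Hz.
12 Hz ≤ fs/2 = 26 Hz, appears at 12 Hz.
204 Hz mod fs = 48 Hz.
48 Hz > fs/2 = 26 Hz, folds to fs − 48 Hz = 4 Hz.
144 Hz and 168 Hz both map to 12 Hz.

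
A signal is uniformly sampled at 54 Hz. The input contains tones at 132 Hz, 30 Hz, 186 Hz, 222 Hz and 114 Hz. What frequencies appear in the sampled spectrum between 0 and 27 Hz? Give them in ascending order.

fs/2 = 27 Hz.
132 Hz mod fs = 24 Hz.
24 Hz ≤ fs/2 = 27 Hz, appears at 24 Hz.
30 Hz > fs/2 = 27 Hz, folds to fs − 30 Hz = 24 Hz.
186 Hz mod fs = 24 Hz.
24 Hz ≤ fs/2 = 27 Hz, appears at 24 Hz.
222 Hz mod fs = 6 Hz.
6 Hz ≤ fs/2 = 27 Hz, appears at 6 Hz.
114 Hz mod fs = 6 Hz.
6 Hz ≤ fs/2 = 27 Hz, appears at 6 Hz.
Distinct values: {6 Hz, 24 Hz}.

6 Hz, 24 Hz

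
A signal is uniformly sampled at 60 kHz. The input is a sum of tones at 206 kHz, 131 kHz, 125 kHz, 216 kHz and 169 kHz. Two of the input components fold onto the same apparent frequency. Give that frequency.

11 kHz

fs/2 = 30 kHz.
206 kHz mod fs = 26 kHz.
26 kHz ≤ fs/2 = 30 kHz, appears at 26 kHz.
131 kHz mod fs = 11 kHz.
11 kHz ≤ fs/2 = 30 kHz, appears at 11 kHz.
125 kHz mod fs = 5 kHz.
5 kHz ≤ fs/2 = 30 kHz, appears at 5 kHz.
216 kHz mod fs = 36 kHz.
36 kHz > fs/2 = 30 kHz, folds to fs − 36 kHz = 24 kHz.
169 kHz mod fs = 49 kHz.
49 kHz > fs/2 = 30 kHz, folds to fs − 49 kHz = 11 kHz.
131 kHz and 169 kHz both map to 11 kHz.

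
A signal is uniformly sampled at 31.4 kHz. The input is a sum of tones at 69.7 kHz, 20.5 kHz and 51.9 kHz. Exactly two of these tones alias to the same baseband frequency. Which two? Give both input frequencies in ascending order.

20.5 kHz, 51.9 kHz

fs/2 = 15.7 kHz.
69.7 kHz mod fs = 6.9 kHz.
6.9 kHz ≤ fs/2 = 15.7 kHz, appears at 6.9 kHz.
20.5 kHz > fs/2 = 15.7 kHz, folds to fs − 20.5 kHz = 10.9 kHz.
51.9 kHz mod fs = 20.5 kHz.
20.5 kHz > fs/2 = 15.7 kHz, folds to fs − 20.5 kHz = 10.9 kHz.
20.5 kHz and 51.9 kHz both map to 10.9 kHz.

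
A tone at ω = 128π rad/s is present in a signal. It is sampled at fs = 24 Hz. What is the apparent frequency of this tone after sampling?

8 Hz

ω = 128π rad/s → f = ω/(2π) = 64 Hz.
64 Hz mod fs = 16 Hz.
16 Hz > fs/2 = 12 Hz, folds to fs − 16 Hz = 8 Hz.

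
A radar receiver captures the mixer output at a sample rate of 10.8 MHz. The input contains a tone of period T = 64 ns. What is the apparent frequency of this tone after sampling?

T = 64 ns → f = 1/T = 15.625 MHz.
15.625 MHz mod fs = 4.825 MHz.
4.825 MHz ≤ fs/2 = 5.4 MHz, appears at 4.825 MHz.

4.825 MHz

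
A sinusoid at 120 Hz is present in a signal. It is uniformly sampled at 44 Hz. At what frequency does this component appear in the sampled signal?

12 Hz

120 Hz mod fs = 32 Hz.
32 Hz > fs/2 = 22 Hz, folds to fs − 32 Hz = 12 Hz.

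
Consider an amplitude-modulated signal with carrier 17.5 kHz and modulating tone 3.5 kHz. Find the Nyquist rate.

AM sidebands sit at fc ± fm = 14 kHz and 21 kHz.
Highest-frequency component: 21 kHz.
Nyquist rate = 2 × 21 kHz = 42 kHz.

42 kHz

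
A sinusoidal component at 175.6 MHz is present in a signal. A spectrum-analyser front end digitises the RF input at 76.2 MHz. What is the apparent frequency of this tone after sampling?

175.6 MHz mod fs = 23.2 MHz.
23.2 MHz ≤ fs/2 = 38.1 MHz, appears at 23.2 MHz.

23.2 MHz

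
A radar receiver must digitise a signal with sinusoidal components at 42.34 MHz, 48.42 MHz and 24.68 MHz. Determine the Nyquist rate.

96.84 MHz

Highest-frequency component: 48.42 MHz.
Nyquist rate = 2 × 48.42 MHz = 96.84 MHz.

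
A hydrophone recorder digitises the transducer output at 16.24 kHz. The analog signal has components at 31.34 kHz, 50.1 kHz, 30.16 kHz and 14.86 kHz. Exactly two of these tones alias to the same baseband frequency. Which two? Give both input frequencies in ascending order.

14.86 kHz, 50.1 kHz

fs/2 = 8.12 kHz.
31.34 kHz mod fs = 15.1 kHz.
15.1 kHz > fs/2 = 8.12 kHz, folds to fs − 15.1 kHz = 1.14 kHz.
50.1 kHz mod fs = 1.38 kHz.
1.38 kHz ≤ fs/2 = 8.12 kHz, appears at 1.38 kHz.
30.16 kHz mod fs = 13.92 kHz.
13.92 kHz > fs/2 = 8.12 kHz, folds to fs − 13.92 kHz = 2.32 kHz.
14.86 kHz > fs/2 = 8.12 kHz, folds to fs − 14.86 kHz = 1.38 kHz.
14.86 kHz and 50.1 kHz both map to 1.38 kHz.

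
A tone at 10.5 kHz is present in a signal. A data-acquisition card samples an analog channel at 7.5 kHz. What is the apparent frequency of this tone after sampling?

10.5 kHz mod fs = 3 kHz.
3 kHz ≤ fs/2 = 3.75 kHz, appears at 3 kHz.

3 kHz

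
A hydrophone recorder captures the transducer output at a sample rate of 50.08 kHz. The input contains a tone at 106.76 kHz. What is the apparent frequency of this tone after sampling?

106.76 kHz mod fs = 6.6 kHz.
6.6 kHz ≤ fs/2 = 25.04 kHz, appears at 6.6 kHz.

6.6 kHz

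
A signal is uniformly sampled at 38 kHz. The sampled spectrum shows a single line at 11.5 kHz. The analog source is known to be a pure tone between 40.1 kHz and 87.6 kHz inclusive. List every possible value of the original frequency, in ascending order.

Frequencies that alias to 11.5 kHz are k·fs ± 11.5 kHz for integer k ≥ 0.
k=0: 11.5 kHz.
k=1: 26.5 kHz, 49.5 kHz.
k=2: 64.5 kHz, 87.5 kHz.
k=3: 102.5 kHz, 125.5 kHz.
Within [40.1 kHz, 87.6 kHz]: 49.5 kHz, 64.5 kHz, 87.5 kHz.

49.5 kHz, 64.5 kHz, 87.5 kHz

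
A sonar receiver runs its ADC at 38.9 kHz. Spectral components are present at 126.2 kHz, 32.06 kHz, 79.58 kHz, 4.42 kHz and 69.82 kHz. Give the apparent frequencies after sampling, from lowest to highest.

fs/2 = 19.45 kHz.
126.2 kHz mod fs = 9.5 kHz.
9.5 kHz ≤ fs/2 = 19.45 kHz, appears at 9.5 kHz.
32.06 kHz > fs/2 = 19.45 kHz, folds to fs − 32.06 kHz = 6.84 kHz.
79.58 kHz mod fs = 1.78 kHz.
1.78 kHz ≤ fs/2 = 19.45 kHz, appears at 1.78 kHz.
4.42 kHz ≤ fs/2 = 19.45 kHz, passes unchanged.
69.82 kHz mod fs = 30.92 kHz.
30.92 kHz > fs/2 = 19.45 kHz, folds to fs − 30.92 kHz = 7.98 kHz.
Distinct values: {1.78 kHz, 4.42 kHz, 6.84 kHz, 7.98 kHz, 9.5 kHz}.

1.78 kHz, 4.42 kHz, 6.84 kHz, 7.98 kHz, 9.5 kHz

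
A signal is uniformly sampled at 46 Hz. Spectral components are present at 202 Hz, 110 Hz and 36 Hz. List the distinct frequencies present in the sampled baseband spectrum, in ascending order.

fs/2 = 23 Hz.
202 Hz mod fs = 18 Hz.
18 Hz ≤ fs/2 = 23 Hz, appears at 18 Hz.
110 Hz mod fs = 18 Hz.
18 Hz ≤ fs/2 = 23 Hz, appears at 18 Hz.
36 Hz > fs/2 = 23 Hz, folds to fs − 36 Hz = 10 Hz.
Distinct values: {10 Hz, 18 Hz}.

10 Hz, 18 Hz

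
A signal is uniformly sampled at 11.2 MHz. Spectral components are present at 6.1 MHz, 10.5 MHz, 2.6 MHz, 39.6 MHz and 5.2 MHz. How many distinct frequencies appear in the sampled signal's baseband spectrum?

4

fs/2 = 5.6 MHz.
6.1 MHz > fs/2 = 5.6 MHz, folds to fs − 6.1 MHz = 5.1 MHz.
10.5 MHz > fs/2 = 5.6 MHz, folds to fs − 10.5 MHz = 0.7 MHz.
2.6 MHz ≤ fs/2 = 5.6 MHz, passes unchanged.
39.6 MHz mod fs = 6 MHz.
6 MHz > fs/2 = 5.6 MHz, folds to fs − 6 MHz = 5.2 MHz.
5.2 MHz ≤ fs/2 = 5.6 MHz, passes unchanged.
Distinct values: {0.7 MHz, 2.6 MHz, 5.1 MHz, 5.2 MHz} → 4.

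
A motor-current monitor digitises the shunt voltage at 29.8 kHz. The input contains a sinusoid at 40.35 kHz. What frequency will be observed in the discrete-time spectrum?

10.55 kHz

40.35 kHz mod fs = 10.55 kHz.
10.55 kHz ≤ fs/2 = 14.9 kHz, appears at 10.55 kHz.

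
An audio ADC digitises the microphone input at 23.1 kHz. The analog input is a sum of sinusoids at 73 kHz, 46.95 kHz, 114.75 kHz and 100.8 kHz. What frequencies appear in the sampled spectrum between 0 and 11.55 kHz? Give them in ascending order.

0.75 kHz, 3.7 kHz, 8.4 kHz

fs/2 = 11.55 kHz.
73 kHz mod fs = 3.7 kHz.
3.7 kHz ≤ fs/2 = 11.55 kHz, appears at 3.7 kHz.
46.95 kHz mod fs = 0.75 kHz.
0.75 kHz ≤ fs/2 = 11.55 kHz, appears at 0.75 kHz.
114.75 kHz mod fs = 22.35 kHz.
22.35 kHz > fs/2 = 11.55 kHz, folds to fs − 22.35 kHz = 0.75 kHz.
100.8 kHz mod fs = 8.4 kHz.
8.4 kHz ≤ fs/2 = 11.55 kHz, appears at 8.4 kHz.
Distinct values: {0.75 kHz, 3.7 kHz, 8.4 kHz}.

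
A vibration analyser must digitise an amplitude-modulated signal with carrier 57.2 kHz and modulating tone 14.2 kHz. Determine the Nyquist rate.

AM sidebands sit at fc ± fm = 43 kHz and 71.4 kHz.
Highest-frequency component: 71.4 kHz.
Nyquist rate = 2 × 71.4 kHz = 142.8 kHz.

142.8 kHz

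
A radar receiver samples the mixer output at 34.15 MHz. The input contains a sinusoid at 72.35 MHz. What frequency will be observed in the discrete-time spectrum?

4.05 MHz

72.35 MHz mod fs = 4.05 MHz.
4.05 MHz ≤ fs/2 = 17.075 MHz, appears at 4.05 MHz.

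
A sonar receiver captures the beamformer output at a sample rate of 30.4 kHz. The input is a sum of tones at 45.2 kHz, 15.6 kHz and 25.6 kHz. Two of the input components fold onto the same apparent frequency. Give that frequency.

fs/2 = 15.2 kHz.
45.2 kHz mod fs = 14.8 kHz.
14.8 kHz ≤ fs/2 = 15.2 kHz, appears at 14.8 kHz.
15.6 kHz > fs/2 = 15.2 kHz, folds to fs − 15.6 kHz = 14.8 kHz.
25.6 kHz > fs/2 = 15.2 kHz, folds to fs − 25.6 kHz = 4.8 kHz.
15.6 kHz and 45.2 kHz both map to 14.8 kHz.

14.8 kHz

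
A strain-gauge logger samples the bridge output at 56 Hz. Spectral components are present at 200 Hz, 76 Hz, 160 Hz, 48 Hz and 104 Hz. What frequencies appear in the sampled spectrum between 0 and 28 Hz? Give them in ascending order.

8 Hz, 20 Hz, 24 Hz

fs/2 = 28 Hz.
200 Hz mod fs = 32 Hz.
32 Hz > fs/2 = 28 Hz, folds to fs − 32 Hz = 24 Hz.
76 Hz mod fs = 20 Hz.
20 Hz ≤ fs/2 = 28 Hz, appears at 20 Hz.
160 Hz mod fs = 48 Hz.
48 Hz > fs/2 = 28 Hz, folds to fs − 48 Hz = 8 Hz.
48 Hz > fs/2 = 28 Hz, folds to fs − 48 Hz = 8 Hz.
104 Hz mod fs = 48 Hz.
48 Hz > fs/2 = 28 Hz, folds to fs − 48 Hz = 8 Hz.
Distinct values: {8 Hz, 20 Hz, 24 Hz}.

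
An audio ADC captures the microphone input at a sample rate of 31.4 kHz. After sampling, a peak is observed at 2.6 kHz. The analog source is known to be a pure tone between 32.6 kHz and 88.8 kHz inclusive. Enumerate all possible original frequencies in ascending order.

Frequencies that alias to 2.6 kHz are k·fs ± 2.6 kHz for integer k ≥ 0.
k=0: 2.6 kHz.
k=1: 28.8 kHz, 34 kHz.
k=2: 60.2 kHz, 65.4 kHz.
k=3: 91.6 kHz, 96.8 kHz.
Within [32.6 kHz, 88.8 kHz]: 34 kHz, 60.2 kHz, 65.4 kHz.

34 kHz, 60.2 kHz, 65.4 kHz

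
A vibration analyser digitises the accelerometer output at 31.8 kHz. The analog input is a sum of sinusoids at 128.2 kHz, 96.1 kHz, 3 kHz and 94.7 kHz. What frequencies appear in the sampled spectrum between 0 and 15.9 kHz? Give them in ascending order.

fs/2 = 15.9 kHz.
128.2 kHz mod fs = 1 kHz.
1 kHz ≤ fs/2 = 15.9 kHz, appears at 1 kHz.
96.1 kHz mod fs = 0.7 kHz.
0.7 kHz ≤ fs/2 = 15.9 kHz, appears at 0.7 kHz.
3 kHz ≤ fs/2 = 15.9 kHz, passes unchanged.
94.7 kHz mod fs = 31.1 kHz.
31.1 kHz > fs/2 = 15.9 kHz, folds to fs − 31.1 kHz = 0.7 kHz.
Distinct values: {0.7 kHz, 1 kHz, 3 kHz}.

0.7 kHz, 1 kHz, 3 kHz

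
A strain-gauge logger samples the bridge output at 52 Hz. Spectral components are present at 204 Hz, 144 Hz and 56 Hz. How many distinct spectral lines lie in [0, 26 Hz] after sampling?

2

fs/2 = 26 Hz.
204 Hz mod fs = 48 Hz.
48 Hz > fs/2 = 26 Hz, folds to fs − 48 Hz = 4 Hz.
144 Hz mod fs = 40 Hz.
40 Hz > fs/2 = 26 Hz, folds to fs − 40 Hz = 12 Hz.
56 Hz mod fs = 4 Hz.
4 Hz ≤ fs/2 = 26 Hz, appears at 4 Hz.
Distinct values: {4 Hz, 12 Hz} → 2.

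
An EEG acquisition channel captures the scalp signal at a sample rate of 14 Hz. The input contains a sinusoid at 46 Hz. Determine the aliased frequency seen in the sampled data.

46 Hz mod fs = 4 Hz.
4 Hz ≤ fs/2 = 7 Hz, appears at 4 Hz.

4 Hz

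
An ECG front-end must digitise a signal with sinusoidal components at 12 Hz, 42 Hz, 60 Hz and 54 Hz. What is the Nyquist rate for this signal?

120 Hz

Highest-frequency component: 60 Hz.
Nyquist rate = 2 × 60 Hz = 120 Hz.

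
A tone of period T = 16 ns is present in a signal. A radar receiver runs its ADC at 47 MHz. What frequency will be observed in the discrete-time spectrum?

15.5 MHz

T = 16 ns → f = 1/T = 62.5 MHz.
62.5 MHz mod fs = 15.5 MHz.
15.5 MHz ≤ fs/2 = 23.5 MHz, appears at 15.5 MHz.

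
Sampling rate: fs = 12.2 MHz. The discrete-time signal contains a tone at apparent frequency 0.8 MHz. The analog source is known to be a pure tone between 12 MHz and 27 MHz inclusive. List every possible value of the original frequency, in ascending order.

Frequencies that alias to 0.8 MHz are k·fs ± 0.8 MHz for integer k ≥ 0.
k=0: 0.8 MHz.
k=1: 11.4 MHz, 13 MHz.
k=2: 23.6 MHz, 25.2 MHz.
k=3: 35.8 MHz, 37.4 MHz.
Within [12 MHz, 27 MHz]: 13 MHz, 23.6 MHz, 25.2 MHz.

13 MHz, 23.6 MHz, 25.2 MHz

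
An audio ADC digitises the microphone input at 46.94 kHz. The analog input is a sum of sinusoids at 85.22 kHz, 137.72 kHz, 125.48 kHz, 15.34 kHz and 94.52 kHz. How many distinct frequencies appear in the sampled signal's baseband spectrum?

4

fs/2 = 23.47 kHz.
85.22 kHz mod fs = 38.28 kHz.
38.28 kHz > fs/2 = 23.47 kHz, folds to fs − 38.28 kHz = 8.66 kHz.
137.72 kHz mod fs = 43.84 kHz.
43.84 kHz > fs/2 = 23.47 kHz, folds to fs − 43.84 kHz = 3.1 kHz.
125.48 kHz mod fs = 31.6 kHz.
31.6 kHz > fs/2 = 23.47 kHz, folds to fs − 31.6 kHz = 15.34 kHz.
15.34 kHz ≤ fs/2 = 23.47 kHz, passes unchanged.
94.52 kHz mod fs = 0.64 kHz.
0.64 kHz ≤ fs/2 = 23.47 kHz, appears at 0.64 kHz.
Distinct values: {0.64 kHz, 3.1 kHz, 8.66 kHz, 15.34 kHz} → 4.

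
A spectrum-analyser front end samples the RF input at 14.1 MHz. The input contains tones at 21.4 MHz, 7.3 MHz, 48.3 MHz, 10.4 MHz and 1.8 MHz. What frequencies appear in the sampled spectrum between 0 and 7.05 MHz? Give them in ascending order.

fs/2 = 7.05 MHz.
21.4 MHz mod fs = 7.3 MHz.
7.3 MHz > fs/2 = 7.05 MHz, folds to fs − 7.3 MHz = 6.8 MHz.
7.3 MHz > fs/2 = 7.05 MHz, folds to fs − 7.3 MHz = 6.8 MHz.
48.3 MHz mod fs = 6 MHz.
6 MHz ≤ fs/2 = 7.05 MHz, appears at 6 MHz.
10.4 MHz > fs/2 = 7.05 MHz, folds to fs − 10.4 MHz = 3.7 MHz.
1.8 MHz ≤ fs/2 = 7.05 MHz, passes unchanged.
Distinct values: {1.8 MHz, 3.7 MHz, 6 MHz, 6.8 MHz}.

1.8 MHz, 3.7 MHz, 6 MHz, 6.8 MHz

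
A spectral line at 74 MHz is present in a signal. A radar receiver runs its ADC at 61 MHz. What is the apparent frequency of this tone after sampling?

13 MHz

74 MHz mod fs = 13 MHz.
13 MHz ≤ fs/2 = 30.5 MHz, appears at 13 MHz.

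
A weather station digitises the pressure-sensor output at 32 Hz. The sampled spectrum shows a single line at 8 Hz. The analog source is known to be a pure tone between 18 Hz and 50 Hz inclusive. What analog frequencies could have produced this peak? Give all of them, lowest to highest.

24 Hz, 40 Hz

Frequencies that alias to 8 Hz are k·fs ± 8 Hz for integer k ≥ 0.
k=0: 8 Hz.
k=1: 24 Hz, 40 Hz.
k=2: 56 Hz, 72 Hz.
Within [18 Hz, 50 Hz]: 24 Hz, 40 Hz.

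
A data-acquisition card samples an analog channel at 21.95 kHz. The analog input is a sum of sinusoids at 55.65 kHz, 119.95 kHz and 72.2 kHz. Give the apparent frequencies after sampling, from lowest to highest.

fs/2 = 10.975 kHz.
55.65 kHz mod fs = 11.75 kHz.
11.75 kHz > fs/2 = 10.975 kHz, folds to fs − 11.75 kHz = 10.2 kHz.
119.95 kHz mod fs = 10.2 kHz.
10.2 kHz ≤ fs/2 = 10.975 kHz, appears at 10.2 kHz.
72.2 kHz mod fs = 6.35 kHz.
6.35 kHz ≤ fs/2 = 10.975 kHz, appears at 6.35 kHz.
Distinct values: {6.35 kHz, 10.2 kHz}.

6.35 kHz, 10.2 kHz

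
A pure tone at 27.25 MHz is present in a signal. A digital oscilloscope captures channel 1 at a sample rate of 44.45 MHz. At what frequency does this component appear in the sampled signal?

27.25 MHz > fs/2 = 22.225 MHz, folds to fs − 27.25 MHz = 17.2 MHz.

17.2 MHz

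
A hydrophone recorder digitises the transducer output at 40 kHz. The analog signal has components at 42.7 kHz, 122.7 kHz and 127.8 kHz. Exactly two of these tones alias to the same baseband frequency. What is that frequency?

fs/2 = 20 kHz.
42.7 kHz mod fs = 2.7 kHz.
2.7 kHz ≤ fs/2 = 20 kHz, appears at 2.7 kHz.
122.7 kHz mod fs = 2.7 kHz.
2.7 kHz ≤ fs/2 = 20 kHz, appears at 2.7 kHz.
127.8 kHz mod fs = 7.8 kHz.
7.8 kHz ≤ fs/2 = 20 kHz, appears at 7.8 kHz.
42.7 kHz and 122.7 kHz both map to 2.7 kHz.

2.7 kHz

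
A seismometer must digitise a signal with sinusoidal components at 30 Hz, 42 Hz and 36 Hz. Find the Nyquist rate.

Highest-frequency component: 42 Hz.
Nyquist rate = 2 × 42 Hz = 84 Hz.

84 Hz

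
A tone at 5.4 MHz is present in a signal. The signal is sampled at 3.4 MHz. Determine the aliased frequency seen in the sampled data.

1.4 MHz

5.4 MHz mod fs = 2 MHz.
2 MHz > fs/2 = 1.7 MHz, folds to fs − 2 MHz = 1.4 MHz.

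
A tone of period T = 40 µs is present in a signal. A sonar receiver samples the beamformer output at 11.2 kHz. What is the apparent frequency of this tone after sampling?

T = 40 µs → f = 1/T = 25 kHz.
25 kHz mod fs = 2.6 kHz.
2.6 kHz ≤ fs/2 = 5.6 kHz, appears at 2.6 kHz.

2.6 kHz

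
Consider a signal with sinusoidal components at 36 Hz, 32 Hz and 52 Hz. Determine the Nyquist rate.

104 Hz

Highest-frequency component: 52 Hz.
Nyquist rate = 2 × 52 Hz = 104 Hz.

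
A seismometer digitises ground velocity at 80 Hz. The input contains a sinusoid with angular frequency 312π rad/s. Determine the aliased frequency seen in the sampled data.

4 Hz

ω = 312π rad/s → f = ω/(2π) = 156 Hz.
156 Hz mod fs = 76 Hz.
76 Hz > fs/2 = 40 Hz, folds to fs − 76 Hz = 4 Hz.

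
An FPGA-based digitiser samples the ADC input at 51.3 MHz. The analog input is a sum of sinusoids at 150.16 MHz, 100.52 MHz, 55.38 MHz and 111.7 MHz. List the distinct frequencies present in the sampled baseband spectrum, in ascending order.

fs/2 = 25.65 MHz.
150.16 MHz mod fs = 47.56 MHz.
47.56 MHz > fs/2 = 25.65 MHz, folds to fs − 47.56 MHz = 3.74 MHz.
100.52 MHz mod fs = 49.22 MHz.
49.22 MHz > fs/2 = 25.65 MHz, folds to fs − 49.22 MHz = 2.08 MHz.
55.38 MHz mod fs = 4.08 MHz.
4.08 MHz ≤ fs/2 = 25.65 MHz, appears at 4.08 MHz.
111.7 MHz mod fs = 9.1 MHz.
9.1 MHz ≤ fs/2 = 25.65 MHz, appears at 9.1 MHz.
Distinct values: {2.08 MHz, 3.74 MHz, 4.08 MHz, 9.1 MHz}.

2.08 MHz, 3.74 MHz, 4.08 MHz, 9.1 MHz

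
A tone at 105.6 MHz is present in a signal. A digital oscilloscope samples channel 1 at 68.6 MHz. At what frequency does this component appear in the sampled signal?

31.6 MHz

105.6 MHz mod fs = 37 MHz.
37 MHz > fs/2 = 34.3 MHz, folds to fs − 37 MHz = 31.6 MHz.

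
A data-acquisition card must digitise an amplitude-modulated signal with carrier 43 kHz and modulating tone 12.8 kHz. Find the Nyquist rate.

111.6 kHz

AM sidebands sit at fc ± fm = 30.2 kHz and 55.8 kHz.
Highest-frequency component: 55.8 kHz.
Nyquist rate = 2 × 55.8 kHz = 111.6 kHz.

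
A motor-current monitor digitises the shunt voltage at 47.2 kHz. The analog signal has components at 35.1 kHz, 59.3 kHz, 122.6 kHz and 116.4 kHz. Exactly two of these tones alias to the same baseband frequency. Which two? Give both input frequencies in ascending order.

fs/2 = 23.6 kHz.
35.1 kHz > fs/2 = 23.6 kHz, folds to fs − 35.1 kHz = 12.1 kHz.
59.3 kHz mod fs = 12.1 kHz.
12.1 kHz ≤ fs/2 = 23.6 kHz, appears at 12.1 kHz.
122.6 kHz mod fs = 28.2 kHz.
28.2 kHz > fs/2 = 23.6 kHz, folds to fs − 28.2 kHz = 19 kHz.
116.4 kHz mod fs = 22 kHz.
22 kHz ≤ fs/2 = 23.6 kHz, appears at 22 kHz.
35.1 kHz and 59.3 kHz both map to 12.1 kHz.

35.1 kHz, 59.3 kHz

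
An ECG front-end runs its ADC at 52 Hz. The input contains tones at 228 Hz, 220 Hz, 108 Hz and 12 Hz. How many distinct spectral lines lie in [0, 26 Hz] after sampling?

3

fs/2 = 26 Hz.
228 Hz mod fs = 20 Hz.
20 Hz ≤ fs/2 = 26 Hz, appears at 20 Hz.
220 Hz mod fs = 12 Hz.
12 Hz ≤ fs/2 = 26 Hz, appears at 12 Hz.
108 Hz mod fs = 4 Hz.
4 Hz ≤ fs/2 = 26 Hz, appears at 4 Hz.
12 Hz ≤ fs/2 = 26 Hz, passes unchanged.
Distinct values: {4 Hz, 12 Hz, 20 Hz} → 3.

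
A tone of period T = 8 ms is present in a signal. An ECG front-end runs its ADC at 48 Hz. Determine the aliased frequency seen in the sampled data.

T = 8 ms → f = 1/T = 125 Hz.
125 Hz mod fs = 29 Hz.
29 Hz > fs/2 = 24 Hz, folds to fs − 29 Hz = 19 Hz.

19 Hz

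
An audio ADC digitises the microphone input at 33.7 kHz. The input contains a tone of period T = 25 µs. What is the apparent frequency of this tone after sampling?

T = 25 µs → f = 1/T = 40 kHz.
40 kHz mod fs = 6.3 kHz.
6.3 kHz ≤ fs/2 = 16.85 kHz, appears at 6.3 kHz.

6.3 kHz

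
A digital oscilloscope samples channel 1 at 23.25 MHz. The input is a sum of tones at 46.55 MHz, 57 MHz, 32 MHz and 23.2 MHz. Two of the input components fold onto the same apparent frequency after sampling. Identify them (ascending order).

fs/2 = 11.625 MHz.
46.55 MHz mod fs = 0.05 MHz.
0.05 MHz ≤ fs/2 = 11.625 MHz, appears at 0.05 MHz.
57 MHz mod fs = 10.5 MHz.
10.5 MHz ≤ fs/2 = 11.625 MHz, appears at 10.5 MHz.
32 MHz mod fs = 8.75 MHz.
8.75 MHz ≤ fs/2 = 11.625 MHz, appears at 8.75 MHz.
23.2 MHz > fs/2 = 11.625 MHz, folds to fs − 23.2 MHz = 0.05 MHz.
23.2 MHz and 46.55 MHz both map to 0.05 MHz.

23.2 MHz, 46.55 MHz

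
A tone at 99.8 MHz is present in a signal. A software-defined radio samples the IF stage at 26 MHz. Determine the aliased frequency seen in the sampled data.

99.8 MHz mod fs = 21.8 MHz.
21.8 MHz > fs/2 = 13 MHz, folds to fs − 21.8 MHz = 4.2 MHz.

4.2 MHz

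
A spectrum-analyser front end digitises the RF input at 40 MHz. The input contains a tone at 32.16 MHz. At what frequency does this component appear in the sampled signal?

7.84 MHz

32.16 MHz > fs/2 = 20 MHz, folds to fs − 32.16 MHz = 7.84 MHz.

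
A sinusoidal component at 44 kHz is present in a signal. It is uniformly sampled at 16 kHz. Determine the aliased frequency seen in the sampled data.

4 kHz

44 kHz mod fs = 12 kHz.
12 kHz > fs/2 = 8 kHz, folds to fs − 12 kHz = 4 kHz.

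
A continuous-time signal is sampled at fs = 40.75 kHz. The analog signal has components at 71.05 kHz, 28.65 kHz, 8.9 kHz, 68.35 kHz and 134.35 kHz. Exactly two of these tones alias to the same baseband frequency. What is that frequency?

12.1 kHz

fs/2 = 20.375 kHz.
71.05 kHz mod fs = 30.3 kHz.
30.3 kHz > fs/2 = 20.375 kHz, folds to fs − 30.3 kHz = 10.45 kHz.
28.65 kHz > fs/2 = 20.375 kHz, folds to fs − 28.65 kHz = 12.1 kHz.
8.9 kHz ≤ fs/2 = 20.375 kHz, passes unchanged.
68.35 kHz mod fs = 27.6 kHz.
27.6 kHz > fs/2 = 20.375 kHz, folds to fs − 27.6 kHz = 13.15 kHz.
134.35 kHz mod fs = 12.1 kHz.
12.1 kHz ≤ fs/2 = 20.375 kHz, appears at 12.1 kHz.
28.65 kHz and 134.35 kHz both map to 12.1 kHz.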